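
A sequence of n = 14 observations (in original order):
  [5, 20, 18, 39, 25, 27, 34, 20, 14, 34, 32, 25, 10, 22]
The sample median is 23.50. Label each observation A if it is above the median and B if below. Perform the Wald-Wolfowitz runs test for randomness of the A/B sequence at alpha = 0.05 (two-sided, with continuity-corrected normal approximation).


Step 1: Compute median = 23.50; label A = above, B = below.
Labels in order: BBBAAAABBAAABB  (n_A = 7, n_B = 7)
Step 2: Count runs R = 5.
Step 3: Under H0 (random ordering), E[R] = 2*n_A*n_B/(n_A+n_B) + 1 = 2*7*7/14 + 1 = 8.0000.
        Var[R] = 2*n_A*n_B*(2*n_A*n_B - n_A - n_B) / ((n_A+n_B)^2 * (n_A+n_B-1)) = 8232/2548 = 3.2308.
        SD[R] = 1.7974.
Step 4: Continuity-corrected z = (R + 0.5 - E[R]) / SD[R] = (5 + 0.5 - 8.0000) / 1.7974 = -1.3909.
Step 5: Two-sided p-value via normal approximation = 2*(1 - Phi(|z|)) = 0.164264.
Step 6: alpha = 0.05. fail to reject H0.

R = 5, z = -1.3909, p = 0.164264, fail to reject H0.


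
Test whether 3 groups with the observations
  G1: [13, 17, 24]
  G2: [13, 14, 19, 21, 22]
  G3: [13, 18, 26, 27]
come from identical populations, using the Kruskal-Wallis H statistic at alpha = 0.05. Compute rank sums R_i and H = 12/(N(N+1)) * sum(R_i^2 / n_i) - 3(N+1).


Step 1: Combine all N = 12 observations and assign midranks.
sorted (value, group, rank): (13,G1,2), (13,G2,2), (13,G3,2), (14,G2,4), (17,G1,5), (18,G3,6), (19,G2,7), (21,G2,8), (22,G2,9), (24,G1,10), (26,G3,11), (27,G3,12)
Step 2: Sum ranks within each group.
R_1 = 17 (n_1 = 3)
R_2 = 30 (n_2 = 5)
R_3 = 31 (n_3 = 4)
Step 3: H = 12/(N(N+1)) * sum(R_i^2/n_i) - 3(N+1)
     = 12/(12*13) * (17^2/3 + 30^2/5 + 31^2/4) - 3*13
     = 0.076923 * 516.583 - 39
     = 0.737179.
Step 4: Ties present; correction factor C = 1 - 24/(12^3 - 12) = 0.986014. Corrected H = 0.737179 / 0.986014 = 0.747636.
Step 5: Under H0, H ~ chi^2(2); p-value = 0.688102.
Step 6: alpha = 0.05. fail to reject H0.

H = 0.7476, df = 2, p = 0.688102, fail to reject H0.


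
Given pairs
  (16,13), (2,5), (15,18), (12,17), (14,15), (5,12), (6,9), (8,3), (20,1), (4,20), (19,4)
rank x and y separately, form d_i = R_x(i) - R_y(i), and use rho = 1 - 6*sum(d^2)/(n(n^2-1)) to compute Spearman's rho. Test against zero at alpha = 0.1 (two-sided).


Step 1: Rank x and y separately (midranks; no ties here).
rank(x): 16->9, 2->1, 15->8, 12->6, 14->7, 5->3, 6->4, 8->5, 20->11, 4->2, 19->10
rank(y): 13->7, 5->4, 18->10, 17->9, 15->8, 12->6, 9->5, 3->2, 1->1, 20->11, 4->3
Step 2: d_i = R_x(i) - R_y(i); compute d_i^2.
  (9-7)^2=4, (1-4)^2=9, (8-10)^2=4, (6-9)^2=9, (7-8)^2=1, (3-6)^2=9, (4-5)^2=1, (5-2)^2=9, (11-1)^2=100, (2-11)^2=81, (10-3)^2=49
sum(d^2) = 276.
Step 3: rho = 1 - 6*276 / (11*(11^2 - 1)) = 1 - 1656/1320 = -0.254545.
Step 4: Under H0, t = rho * sqrt((n-2)/(1-rho^2)) = -0.7896 ~ t(9).
Step 5: Two-sided p-value from the t-distribution with 9 df = 0.450037.
Step 6: alpha = 0.1. fail to reject H0.

rho = -0.2545, p = 0.450037, fail to reject H0 at alpha = 0.1.


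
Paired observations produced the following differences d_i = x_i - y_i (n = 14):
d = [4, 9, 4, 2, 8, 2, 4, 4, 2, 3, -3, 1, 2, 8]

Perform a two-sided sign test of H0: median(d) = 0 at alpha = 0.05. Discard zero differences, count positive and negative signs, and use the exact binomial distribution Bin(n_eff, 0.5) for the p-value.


Step 1: Discard zero differences. Original n = 14; n_eff = number of nonzero differences = 14.
Nonzero differences (with sign): +4, +9, +4, +2, +8, +2, +4, +4, +2, +3, -3, +1, +2, +8
Step 2: Count signs: positive = 13, negative = 1.
Step 3: Under H0: P(positive) = 0.5, so the number of positives S ~ Bin(14, 0.5).
Step 4: Two-sided exact p-value = sum of Bin(14,0.5) probabilities at or below the observed probability = 0.001831.
Step 5: alpha = 0.05. reject H0.

n_eff = 14, pos = 13, neg = 1, p = 0.001831, reject H0.


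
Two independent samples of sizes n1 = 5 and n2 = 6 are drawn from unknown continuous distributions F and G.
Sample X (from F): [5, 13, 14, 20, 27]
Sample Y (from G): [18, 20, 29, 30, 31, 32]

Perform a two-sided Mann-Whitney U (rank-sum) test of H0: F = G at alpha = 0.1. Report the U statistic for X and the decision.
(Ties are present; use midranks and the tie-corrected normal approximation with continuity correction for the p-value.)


Step 1: Combine and sort all 11 observations; assign midranks.
sorted (value, group): (5,X), (13,X), (14,X), (18,Y), (20,X), (20,Y), (27,X), (29,Y), (30,Y), (31,Y), (32,Y)
ranks: 5->1, 13->2, 14->3, 18->4, 20->5.5, 20->5.5, 27->7, 29->8, 30->9, 31->10, 32->11
Step 2: Rank sum for X: R1 = 1 + 2 + 3 + 5.5 + 7 = 18.5.
Step 3: U_X = R1 - n1(n1+1)/2 = 18.5 - 5*6/2 = 18.5 - 15 = 3.5.
       U_Y = n1*n2 - U_X = 30 - 3.5 = 26.5.
Step 4: Ties are present, so use the tie-corrected normal approximation (with continuity correction) for the p-value.
Step 5: p-value = 0.044126; compare to alpha = 0.1. reject H0.

U_X = 3.5, p = 0.044126, reject H0 at alpha = 0.1.


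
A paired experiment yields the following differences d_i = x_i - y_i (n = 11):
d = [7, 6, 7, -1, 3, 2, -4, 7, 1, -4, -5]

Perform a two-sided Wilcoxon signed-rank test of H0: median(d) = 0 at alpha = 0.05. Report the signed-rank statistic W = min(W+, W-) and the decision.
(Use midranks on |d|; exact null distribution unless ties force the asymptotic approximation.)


Step 1: Drop any zero differences (none here) and take |d_i|.
|d| = [7, 6, 7, 1, 3, 2, 4, 7, 1, 4, 5]
Step 2: Midrank |d_i| (ties get averaged ranks).
ranks: |7|->10, |6|->8, |7|->10, |1|->1.5, |3|->4, |2|->3, |4|->5.5, |7|->10, |1|->1.5, |4|->5.5, |5|->7
Step 3: Attach original signs; sum ranks with positive sign and with negative sign.
W+ = 10 + 8 + 10 + 4 + 3 + 10 + 1.5 = 46.5
W- = 1.5 + 5.5 + 5.5 + 7 = 19.5
(Check: W+ + W- = 66 should equal n(n+1)/2 = 66.)
Step 4: Test statistic W = min(W+, W-) = 19.5.
Step 5: Ties in |d|, so use the tie-corrected normal approximation.
        E[W] = n(n+1)/4 = 11*12/4 = 33.
        Tie groups: |d|=1 (t=2), |d|=4 (t=2), |d|=7 (t=3); sum(t^3 - t) = 36.
        Var[W] = n(n+1)(2n+1)/24 - sum(t^3-t)/48 = 3036/24 - 36/48 = 125.75.
        z = (W - E[W]) / sqrt(Var[W]) = (19.5 - 33) / 11.2138 = -1.2039.
        Two-sided p = 2*Phi(z) = 0.228640.
Step 6: alpha = 0.05. fail to reject H0.

W+ = 46.5, W- = 19.5, W = min = 19.5, p = 0.228640, fail to reject H0.


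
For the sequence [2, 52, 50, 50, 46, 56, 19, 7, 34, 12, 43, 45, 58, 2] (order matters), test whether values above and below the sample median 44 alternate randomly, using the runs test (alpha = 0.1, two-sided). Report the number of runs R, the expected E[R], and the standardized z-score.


Step 1: Compute median = 44; label A = above, B = below.
Labels in order: BAAAAABBBBBAAB  (n_A = 7, n_B = 7)
Step 2: Count runs R = 5.
Step 3: Under H0 (random ordering), E[R] = 2*n_A*n_B/(n_A+n_B) + 1 = 2*7*7/14 + 1 = 8.0000.
        Var[R] = 2*n_A*n_B*(2*n_A*n_B - n_A - n_B) / ((n_A+n_B)^2 * (n_A+n_B-1)) = 8232/2548 = 3.2308.
        SD[R] = 1.7974.
Step 4: Continuity-corrected z = (R + 0.5 - E[R]) / SD[R] = (5 + 0.5 - 8.0000) / 1.7974 = -1.3909.
Step 5: Two-sided p-value via normal approximation = 2*(1 - Phi(|z|)) = 0.164264.
Step 6: alpha = 0.1. fail to reject H0.

R = 5, z = -1.3909, p = 0.164264, fail to reject H0.


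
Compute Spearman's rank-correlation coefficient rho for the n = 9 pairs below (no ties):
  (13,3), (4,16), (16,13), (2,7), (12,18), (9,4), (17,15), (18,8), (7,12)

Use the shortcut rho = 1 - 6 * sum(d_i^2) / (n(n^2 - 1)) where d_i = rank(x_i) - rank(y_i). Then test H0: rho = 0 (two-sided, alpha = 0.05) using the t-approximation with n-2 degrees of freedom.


Step 1: Rank x and y separately (midranks; no ties here).
rank(x): 13->6, 4->2, 16->7, 2->1, 12->5, 9->4, 17->8, 18->9, 7->3
rank(y): 3->1, 16->8, 13->6, 7->3, 18->9, 4->2, 15->7, 8->4, 12->5
Step 2: d_i = R_x(i) - R_y(i); compute d_i^2.
  (6-1)^2=25, (2-8)^2=36, (7-6)^2=1, (1-3)^2=4, (5-9)^2=16, (4-2)^2=4, (8-7)^2=1, (9-4)^2=25, (3-5)^2=4
sum(d^2) = 116.
Step 3: rho = 1 - 6*116 / (9*(9^2 - 1)) = 1 - 696/720 = 0.033333.
Step 4: Under H0, t = rho * sqrt((n-2)/(1-rho^2)) = 0.0882 ~ t(7).
Step 5: Two-sided p-value from the t-distribution with 7 df = 0.932157.
Step 6: alpha = 0.05. fail to reject H0.

rho = 0.0333, p = 0.932157, fail to reject H0 at alpha = 0.05.


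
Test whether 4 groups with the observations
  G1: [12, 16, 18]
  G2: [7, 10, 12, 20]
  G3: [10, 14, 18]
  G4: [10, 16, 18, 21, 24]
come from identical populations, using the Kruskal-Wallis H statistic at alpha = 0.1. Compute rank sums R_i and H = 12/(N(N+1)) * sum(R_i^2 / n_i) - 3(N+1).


Step 1: Combine all N = 15 observations and assign midranks.
sorted (value, group, rank): (7,G2,1), (10,G2,3), (10,G3,3), (10,G4,3), (12,G1,5.5), (12,G2,5.5), (14,G3,7), (16,G1,8.5), (16,G4,8.5), (18,G1,11), (18,G3,11), (18,G4,11), (20,G2,13), (21,G4,14), (24,G4,15)
Step 2: Sum ranks within each group.
R_1 = 25 (n_1 = 3)
R_2 = 22.5 (n_2 = 4)
R_3 = 21 (n_3 = 3)
R_4 = 51.5 (n_4 = 5)
Step 3: H = 12/(N(N+1)) * sum(R_i^2/n_i) - 3(N+1)
     = 12/(15*16) * (25^2/3 + 22.5^2/4 + 21^2/3 + 51.5^2/5) - 3*16
     = 0.050000 * 1012.35 - 48
     = 2.617292.
Step 4: Ties present; correction factor C = 1 - 60/(15^3 - 15) = 0.982143. Corrected H = 2.617292 / 0.982143 = 2.664879.
Step 5: Under H0, H ~ chi^2(3); p-value = 0.446229.
Step 6: alpha = 0.1. fail to reject H0.

H = 2.6649, df = 3, p = 0.446229, fail to reject H0.


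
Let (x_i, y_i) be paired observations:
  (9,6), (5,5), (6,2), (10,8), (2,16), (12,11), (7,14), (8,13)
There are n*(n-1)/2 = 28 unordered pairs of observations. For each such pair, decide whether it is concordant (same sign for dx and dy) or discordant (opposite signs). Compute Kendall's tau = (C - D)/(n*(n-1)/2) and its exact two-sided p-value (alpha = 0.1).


Step 1: Enumerate the 28 unordered pairs (i,j) with i<j and classify each by sign(x_j-x_i) * sign(y_j-y_i).
  (1,2):dx=-4,dy=-1->C; (1,3):dx=-3,dy=-4->C; (1,4):dx=+1,dy=+2->C; (1,5):dx=-7,dy=+10->D
  (1,6):dx=+3,dy=+5->C; (1,7):dx=-2,dy=+8->D; (1,8):dx=-1,dy=+7->D; (2,3):dx=+1,dy=-3->D
  (2,4):dx=+5,dy=+3->C; (2,5):dx=-3,dy=+11->D; (2,6):dx=+7,dy=+6->C; (2,7):dx=+2,dy=+9->C
  (2,8):dx=+3,dy=+8->C; (3,4):dx=+4,dy=+6->C; (3,5):dx=-4,dy=+14->D; (3,6):dx=+6,dy=+9->C
  (3,7):dx=+1,dy=+12->C; (3,8):dx=+2,dy=+11->C; (4,5):dx=-8,dy=+8->D; (4,6):dx=+2,dy=+3->C
  (4,7):dx=-3,dy=+6->D; (4,8):dx=-2,dy=+5->D; (5,6):dx=+10,dy=-5->D; (5,7):dx=+5,dy=-2->D
  (5,8):dx=+6,dy=-3->D; (6,7):dx=-5,dy=+3->D; (6,8):dx=-4,dy=+2->D; (7,8):dx=+1,dy=-1->D
Step 2: C = 13, D = 15, total pairs = 28.
Step 3: tau = (C - D)/(n(n-1)/2) = (13 - 15)/28 = -0.071429.
Step 4: Exact two-sided p-value (enumerate n! = 40320 permutations of y under H0): p = 0.904861.
Step 5: alpha = 0.1. fail to reject H0.

tau_b = -0.0714 (C=13, D=15), p = 0.904861, fail to reject H0.


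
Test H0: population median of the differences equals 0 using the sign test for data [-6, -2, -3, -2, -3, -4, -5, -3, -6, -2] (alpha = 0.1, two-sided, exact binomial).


Step 1: Discard zero differences. Original n = 10; n_eff = number of nonzero differences = 10.
Nonzero differences (with sign): -6, -2, -3, -2, -3, -4, -5, -3, -6, -2
Step 2: Count signs: positive = 0, negative = 10.
Step 3: Under H0: P(positive) = 0.5, so the number of positives S ~ Bin(10, 0.5).
Step 4: Two-sided exact p-value = sum of Bin(10,0.5) probabilities at or below the observed probability = 0.001953.
Step 5: alpha = 0.1. reject H0.

n_eff = 10, pos = 0, neg = 10, p = 0.001953, reject H0.


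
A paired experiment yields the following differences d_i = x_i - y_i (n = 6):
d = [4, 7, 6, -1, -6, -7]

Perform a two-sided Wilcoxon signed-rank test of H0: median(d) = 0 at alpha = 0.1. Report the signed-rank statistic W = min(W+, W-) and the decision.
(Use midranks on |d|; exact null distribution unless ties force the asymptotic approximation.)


Step 1: Drop any zero differences (none here) and take |d_i|.
|d| = [4, 7, 6, 1, 6, 7]
Step 2: Midrank |d_i| (ties get averaged ranks).
ranks: |4|->2, |7|->5.5, |6|->3.5, |1|->1, |6|->3.5, |7|->5.5
Step 3: Attach original signs; sum ranks with positive sign and with negative sign.
W+ = 2 + 5.5 + 3.5 = 11
W- = 1 + 3.5 + 5.5 = 10
(Check: W+ + W- = 21 should equal n(n+1)/2 = 21.)
Step 4: Test statistic W = min(W+, W-) = 10.
Step 5: Ties in |d|, so use the tie-corrected normal approximation.
        E[W] = n(n+1)/4 = 6*7/4 = 10.5.
        Tie groups: |d|=6 (t=2), |d|=7 (t=2); sum(t^3 - t) = 12.
        Var[W] = n(n+1)(2n+1)/24 - sum(t^3-t)/48 = 546/24 - 12/48 = 22.5.
        z = (W - E[W]) / sqrt(Var[W]) = (10 - 10.5) / 4.7434 = -0.1054.
        Two-sided p = 2*Phi(z) = 0.916051.
Step 6: alpha = 0.1. fail to reject H0.

W+ = 11, W- = 10, W = min = 10, p = 0.916051, fail to reject H0.


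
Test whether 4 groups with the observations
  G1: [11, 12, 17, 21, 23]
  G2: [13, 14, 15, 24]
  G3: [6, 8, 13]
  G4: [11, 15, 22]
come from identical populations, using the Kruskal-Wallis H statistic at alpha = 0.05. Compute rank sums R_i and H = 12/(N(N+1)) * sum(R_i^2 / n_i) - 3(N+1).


Step 1: Combine all N = 15 observations and assign midranks.
sorted (value, group, rank): (6,G3,1), (8,G3,2), (11,G1,3.5), (11,G4,3.5), (12,G1,5), (13,G2,6.5), (13,G3,6.5), (14,G2,8), (15,G2,9.5), (15,G4,9.5), (17,G1,11), (21,G1,12), (22,G4,13), (23,G1,14), (24,G2,15)
Step 2: Sum ranks within each group.
R_1 = 45.5 (n_1 = 5)
R_2 = 39 (n_2 = 4)
R_3 = 9.5 (n_3 = 3)
R_4 = 26 (n_4 = 3)
Step 3: H = 12/(N(N+1)) * sum(R_i^2/n_i) - 3(N+1)
     = 12/(15*16) * (45.5^2/5 + 39^2/4 + 9.5^2/3 + 26^2/3) - 3*16
     = 0.050000 * 1049.72 - 48
     = 4.485833.
Step 4: Ties present; correction factor C = 1 - 18/(15^3 - 15) = 0.994643. Corrected H = 4.485833 / 0.994643 = 4.509994.
Step 5: Under H0, H ~ chi^2(3); p-value = 0.211401.
Step 6: alpha = 0.05. fail to reject H0.

H = 4.5100, df = 3, p = 0.211401, fail to reject H0.


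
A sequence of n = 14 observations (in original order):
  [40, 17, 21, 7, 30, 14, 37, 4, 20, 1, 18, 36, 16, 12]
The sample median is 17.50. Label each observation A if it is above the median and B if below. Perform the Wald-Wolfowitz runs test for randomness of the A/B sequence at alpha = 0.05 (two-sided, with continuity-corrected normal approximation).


Step 1: Compute median = 17.50; label A = above, B = below.
Labels in order: ABABABABABAABB  (n_A = 7, n_B = 7)
Step 2: Count runs R = 12.
Step 3: Under H0 (random ordering), E[R] = 2*n_A*n_B/(n_A+n_B) + 1 = 2*7*7/14 + 1 = 8.0000.
        Var[R] = 2*n_A*n_B*(2*n_A*n_B - n_A - n_B) / ((n_A+n_B)^2 * (n_A+n_B-1)) = 8232/2548 = 3.2308.
        SD[R] = 1.7974.
Step 4: Continuity-corrected z = (R - 0.5 - E[R]) / SD[R] = (12 - 0.5 - 8.0000) / 1.7974 = 1.9472.
Step 5: Two-sided p-value via normal approximation = 2*(1 - Phi(|z|)) = 0.051508.
Step 6: alpha = 0.05. fail to reject H0.

R = 12, z = 1.9472, p = 0.051508, fail to reject H0.


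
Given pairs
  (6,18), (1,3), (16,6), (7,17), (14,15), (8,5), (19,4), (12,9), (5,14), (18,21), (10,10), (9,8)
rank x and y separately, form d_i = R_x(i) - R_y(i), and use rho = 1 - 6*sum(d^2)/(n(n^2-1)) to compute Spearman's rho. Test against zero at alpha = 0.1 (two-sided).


Step 1: Rank x and y separately (midranks; no ties here).
rank(x): 6->3, 1->1, 16->10, 7->4, 14->9, 8->5, 19->12, 12->8, 5->2, 18->11, 10->7, 9->6
rank(y): 18->11, 3->1, 6->4, 17->10, 15->9, 5->3, 4->2, 9->6, 14->8, 21->12, 10->7, 8->5
Step 2: d_i = R_x(i) - R_y(i); compute d_i^2.
  (3-11)^2=64, (1-1)^2=0, (10-4)^2=36, (4-10)^2=36, (9-9)^2=0, (5-3)^2=4, (12-2)^2=100, (8-6)^2=4, (2-8)^2=36, (11-12)^2=1, (7-7)^2=0, (6-5)^2=1
sum(d^2) = 282.
Step 3: rho = 1 - 6*282 / (12*(12^2 - 1)) = 1 - 1692/1716 = 0.013986.
Step 4: Under H0, t = rho * sqrt((n-2)/(1-rho^2)) = 0.0442 ~ t(10).
Step 5: Two-sided p-value from the t-distribution with 10 df = 0.965590.
Step 6: alpha = 0.1. fail to reject H0.

rho = 0.0140, p = 0.965590, fail to reject H0 at alpha = 0.1.


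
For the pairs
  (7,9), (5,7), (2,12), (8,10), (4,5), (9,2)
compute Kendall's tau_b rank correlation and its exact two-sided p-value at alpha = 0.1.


Step 1: Enumerate the 15 unordered pairs (i,j) with i<j and classify each by sign(x_j-x_i) * sign(y_j-y_i).
  (1,2):dx=-2,dy=-2->C; (1,3):dx=-5,dy=+3->D; (1,4):dx=+1,dy=+1->C; (1,5):dx=-3,dy=-4->C
  (1,6):dx=+2,dy=-7->D; (2,3):dx=-3,dy=+5->D; (2,4):dx=+3,dy=+3->C; (2,5):dx=-1,dy=-2->C
  (2,6):dx=+4,dy=-5->D; (3,4):dx=+6,dy=-2->D; (3,5):dx=+2,dy=-7->D; (3,6):dx=+7,dy=-10->D
  (4,5):dx=-4,dy=-5->C; (4,6):dx=+1,dy=-8->D; (5,6):dx=+5,dy=-3->D
Step 2: C = 6, D = 9, total pairs = 15.
Step 3: tau = (C - D)/(n(n-1)/2) = (6 - 9)/15 = -0.200000.
Step 4: Exact two-sided p-value (enumerate n! = 720 permutations of y under H0): p = 0.719444.
Step 5: alpha = 0.1. fail to reject H0.

tau_b = -0.2000 (C=6, D=9), p = 0.719444, fail to reject H0.


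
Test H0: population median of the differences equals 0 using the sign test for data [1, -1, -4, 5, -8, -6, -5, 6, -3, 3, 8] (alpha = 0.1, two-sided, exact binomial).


Step 1: Discard zero differences. Original n = 11; n_eff = number of nonzero differences = 11.
Nonzero differences (with sign): +1, -1, -4, +5, -8, -6, -5, +6, -3, +3, +8
Step 2: Count signs: positive = 5, negative = 6.
Step 3: Under H0: P(positive) = 0.5, so the number of positives S ~ Bin(11, 0.5).
Step 4: Two-sided exact p-value = sum of Bin(11,0.5) probabilities at or below the observed probability = 1.000000.
Step 5: alpha = 0.1. fail to reject H0.

n_eff = 11, pos = 5, neg = 6, p = 1.000000, fail to reject H0.


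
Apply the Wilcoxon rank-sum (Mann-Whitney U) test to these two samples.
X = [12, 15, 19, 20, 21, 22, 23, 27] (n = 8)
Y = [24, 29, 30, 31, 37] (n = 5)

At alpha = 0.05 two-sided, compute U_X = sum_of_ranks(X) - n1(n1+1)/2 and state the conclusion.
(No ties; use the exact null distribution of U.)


Step 1: Combine and sort all 13 observations; assign midranks.
sorted (value, group): (12,X), (15,X), (19,X), (20,X), (21,X), (22,X), (23,X), (24,Y), (27,X), (29,Y), (30,Y), (31,Y), (37,Y)
ranks: 12->1, 15->2, 19->3, 20->4, 21->5, 22->6, 23->7, 24->8, 27->9, 29->10, 30->11, 31->12, 37->13
Step 2: Rank sum for X: R1 = 1 + 2 + 3 + 4 + 5 + 6 + 7 + 9 = 37.
Step 3: U_X = R1 - n1(n1+1)/2 = 37 - 8*9/2 = 37 - 36 = 1.
       U_Y = n1*n2 - U_X = 40 - 1 = 39.
Step 4: No ties, so the exact null distribution of U (based on enumerating the C(13,8) = 1287 equally likely rank assignments) gives the two-sided p-value.
Step 5: p-value = 0.003108; compare to alpha = 0.05. reject H0.

U_X = 1, p = 0.003108, reject H0 at alpha = 0.05.


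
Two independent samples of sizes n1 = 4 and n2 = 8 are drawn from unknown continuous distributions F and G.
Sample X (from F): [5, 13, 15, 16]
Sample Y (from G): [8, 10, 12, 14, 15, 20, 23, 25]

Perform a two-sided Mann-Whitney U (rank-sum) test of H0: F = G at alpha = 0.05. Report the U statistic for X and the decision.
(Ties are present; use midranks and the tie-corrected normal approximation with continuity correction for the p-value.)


Step 1: Combine and sort all 12 observations; assign midranks.
sorted (value, group): (5,X), (8,Y), (10,Y), (12,Y), (13,X), (14,Y), (15,X), (15,Y), (16,X), (20,Y), (23,Y), (25,Y)
ranks: 5->1, 8->2, 10->3, 12->4, 13->5, 14->6, 15->7.5, 15->7.5, 16->9, 20->10, 23->11, 25->12
Step 2: Rank sum for X: R1 = 1 + 5 + 7.5 + 9 = 22.5.
Step 3: U_X = R1 - n1(n1+1)/2 = 22.5 - 4*5/2 = 22.5 - 10 = 12.5.
       U_Y = n1*n2 - U_X = 32 - 12.5 = 19.5.
Step 4: Ties are present, so use the tie-corrected normal approximation (with continuity correction) for the p-value.
Step 5: p-value = 0.609759; compare to alpha = 0.05. fail to reject H0.

U_X = 12.5, p = 0.609759, fail to reject H0 at alpha = 0.05.


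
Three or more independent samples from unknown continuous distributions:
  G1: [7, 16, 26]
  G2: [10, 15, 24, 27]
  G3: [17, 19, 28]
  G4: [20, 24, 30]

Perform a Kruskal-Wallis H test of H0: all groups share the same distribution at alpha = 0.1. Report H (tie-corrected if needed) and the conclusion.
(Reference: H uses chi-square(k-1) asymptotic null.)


Step 1: Combine all N = 13 observations and assign midranks.
sorted (value, group, rank): (7,G1,1), (10,G2,2), (15,G2,3), (16,G1,4), (17,G3,5), (19,G3,6), (20,G4,7), (24,G2,8.5), (24,G4,8.5), (26,G1,10), (27,G2,11), (28,G3,12), (30,G4,13)
Step 2: Sum ranks within each group.
R_1 = 15 (n_1 = 3)
R_2 = 24.5 (n_2 = 4)
R_3 = 23 (n_3 = 3)
R_4 = 28.5 (n_4 = 3)
Step 3: H = 12/(N(N+1)) * sum(R_i^2/n_i) - 3(N+1)
     = 12/(13*14) * (15^2/3 + 24.5^2/4 + 23^2/3 + 28.5^2/3) - 3*14
     = 0.065934 * 672.146 - 42
     = 2.317308.
Step 4: Ties present; correction factor C = 1 - 6/(13^3 - 13) = 0.997253. Corrected H = 2.317308 / 0.997253 = 2.323691.
Step 5: Under H0, H ~ chi^2(3); p-value = 0.507997.
Step 6: alpha = 0.1. fail to reject H0.

H = 2.3237, df = 3, p = 0.507997, fail to reject H0.


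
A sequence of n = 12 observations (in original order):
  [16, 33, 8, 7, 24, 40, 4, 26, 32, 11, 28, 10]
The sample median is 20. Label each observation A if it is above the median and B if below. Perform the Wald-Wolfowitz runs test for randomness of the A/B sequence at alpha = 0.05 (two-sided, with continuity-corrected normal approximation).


Step 1: Compute median = 20; label A = above, B = below.
Labels in order: BABBAABAABAB  (n_A = 6, n_B = 6)
Step 2: Count runs R = 9.
Step 3: Under H0 (random ordering), E[R] = 2*n_A*n_B/(n_A+n_B) + 1 = 2*6*6/12 + 1 = 7.0000.
        Var[R] = 2*n_A*n_B*(2*n_A*n_B - n_A - n_B) / ((n_A+n_B)^2 * (n_A+n_B-1)) = 4320/1584 = 2.7273.
        SD[R] = 1.6514.
Step 4: Continuity-corrected z = (R - 0.5 - E[R]) / SD[R] = (9 - 0.5 - 7.0000) / 1.6514 = 0.9083.
Step 5: Two-sided p-value via normal approximation = 2*(1 - Phi(|z|)) = 0.363722.
Step 6: alpha = 0.05. fail to reject H0.

R = 9, z = 0.9083, p = 0.363722, fail to reject H0.


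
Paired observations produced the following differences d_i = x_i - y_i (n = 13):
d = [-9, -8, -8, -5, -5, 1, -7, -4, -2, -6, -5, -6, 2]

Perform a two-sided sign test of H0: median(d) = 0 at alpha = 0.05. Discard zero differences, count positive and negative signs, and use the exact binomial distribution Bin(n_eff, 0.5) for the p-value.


Step 1: Discard zero differences. Original n = 13; n_eff = number of nonzero differences = 13.
Nonzero differences (with sign): -9, -8, -8, -5, -5, +1, -7, -4, -2, -6, -5, -6, +2
Step 2: Count signs: positive = 2, negative = 11.
Step 3: Under H0: P(positive) = 0.5, so the number of positives S ~ Bin(13, 0.5).
Step 4: Two-sided exact p-value = sum of Bin(13,0.5) probabilities at or below the observed probability = 0.022461.
Step 5: alpha = 0.05. reject H0.

n_eff = 13, pos = 2, neg = 11, p = 0.022461, reject H0.


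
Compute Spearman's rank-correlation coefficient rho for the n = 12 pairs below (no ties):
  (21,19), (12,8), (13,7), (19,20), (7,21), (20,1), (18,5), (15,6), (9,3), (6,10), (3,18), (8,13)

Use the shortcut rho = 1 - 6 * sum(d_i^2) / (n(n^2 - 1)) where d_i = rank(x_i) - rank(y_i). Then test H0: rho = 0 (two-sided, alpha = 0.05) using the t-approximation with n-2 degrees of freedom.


Step 1: Rank x and y separately (midranks; no ties here).
rank(x): 21->12, 12->6, 13->7, 19->10, 7->3, 20->11, 18->9, 15->8, 9->5, 6->2, 3->1, 8->4
rank(y): 19->10, 8->6, 7->5, 20->11, 21->12, 1->1, 5->3, 6->4, 3->2, 10->7, 18->9, 13->8
Step 2: d_i = R_x(i) - R_y(i); compute d_i^2.
  (12-10)^2=4, (6-6)^2=0, (7-5)^2=4, (10-11)^2=1, (3-12)^2=81, (11-1)^2=100, (9-3)^2=36, (8-4)^2=16, (5-2)^2=9, (2-7)^2=25, (1-9)^2=64, (4-8)^2=16
sum(d^2) = 356.
Step 3: rho = 1 - 6*356 / (12*(12^2 - 1)) = 1 - 2136/1716 = -0.244755.
Step 4: Under H0, t = rho * sqrt((n-2)/(1-rho^2)) = -0.7983 ~ t(10).
Step 5: Two-sided p-value from the t-distribution with 10 df = 0.443262.
Step 6: alpha = 0.05. fail to reject H0.

rho = -0.2448, p = 0.443262, fail to reject H0 at alpha = 0.05.


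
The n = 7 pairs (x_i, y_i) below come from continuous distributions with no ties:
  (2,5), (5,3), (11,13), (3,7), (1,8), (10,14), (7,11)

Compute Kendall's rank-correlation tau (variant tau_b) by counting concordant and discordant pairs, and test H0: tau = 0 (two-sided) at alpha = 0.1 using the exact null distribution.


Step 1: Enumerate the 21 unordered pairs (i,j) with i<j and classify each by sign(x_j-x_i) * sign(y_j-y_i).
  (1,2):dx=+3,dy=-2->D; (1,3):dx=+9,dy=+8->C; (1,4):dx=+1,dy=+2->C; (1,5):dx=-1,dy=+3->D
  (1,6):dx=+8,dy=+9->C; (1,7):dx=+5,dy=+6->C; (2,3):dx=+6,dy=+10->C; (2,4):dx=-2,dy=+4->D
  (2,5):dx=-4,dy=+5->D; (2,6):dx=+5,dy=+11->C; (2,7):dx=+2,dy=+8->C; (3,4):dx=-8,dy=-6->C
  (3,5):dx=-10,dy=-5->C; (3,6):dx=-1,dy=+1->D; (3,7):dx=-4,dy=-2->C; (4,5):dx=-2,dy=+1->D
  (4,6):dx=+7,dy=+7->C; (4,7):dx=+4,dy=+4->C; (5,6):dx=+9,dy=+6->C; (5,7):dx=+6,dy=+3->C
  (6,7):dx=-3,dy=-3->C
Step 2: C = 15, D = 6, total pairs = 21.
Step 3: tau = (C - D)/(n(n-1)/2) = (15 - 6)/21 = 0.428571.
Step 4: Exact two-sided p-value (enumerate n! = 5040 permutations of y under H0): p = 0.238889.
Step 5: alpha = 0.1. fail to reject H0.

tau_b = 0.4286 (C=15, D=6), p = 0.238889, fail to reject H0.


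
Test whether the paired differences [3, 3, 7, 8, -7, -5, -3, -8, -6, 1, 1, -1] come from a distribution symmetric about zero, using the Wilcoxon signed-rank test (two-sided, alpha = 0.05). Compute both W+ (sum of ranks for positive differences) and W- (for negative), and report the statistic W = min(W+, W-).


Step 1: Drop any zero differences (none here) and take |d_i|.
|d| = [3, 3, 7, 8, 7, 5, 3, 8, 6, 1, 1, 1]
Step 2: Midrank |d_i| (ties get averaged ranks).
ranks: |3|->5, |3|->5, |7|->9.5, |8|->11.5, |7|->9.5, |5|->7, |3|->5, |8|->11.5, |6|->8, |1|->2, |1|->2, |1|->2
Step 3: Attach original signs; sum ranks with positive sign and with negative sign.
W+ = 5 + 5 + 9.5 + 11.5 + 2 + 2 = 35
W- = 9.5 + 7 + 5 + 11.5 + 8 + 2 = 43
(Check: W+ + W- = 78 should equal n(n+1)/2 = 78.)
Step 4: Test statistic W = min(W+, W-) = 35.
Step 5: Ties in |d|, so use the tie-corrected normal approximation.
        E[W] = n(n+1)/4 = 12*13/4 = 39.
        Tie groups: |d|=1 (t=3), |d|=3 (t=3), |d|=7 (t=2), |d|=8 (t=2); sum(t^3 - t) = 60.
        Var[W] = n(n+1)(2n+1)/24 - sum(t^3-t)/48 = 3900/24 - 60/48 = 161.25.
        z = (W - E[W]) / sqrt(Var[W]) = (35 - 39) / 12.6984 = -0.3150.
        Two-sided p = 2*Phi(z) = 0.752762.
Step 6: alpha = 0.05. fail to reject H0.

W+ = 35, W- = 43, W = min = 35, p = 0.752762, fail to reject H0.


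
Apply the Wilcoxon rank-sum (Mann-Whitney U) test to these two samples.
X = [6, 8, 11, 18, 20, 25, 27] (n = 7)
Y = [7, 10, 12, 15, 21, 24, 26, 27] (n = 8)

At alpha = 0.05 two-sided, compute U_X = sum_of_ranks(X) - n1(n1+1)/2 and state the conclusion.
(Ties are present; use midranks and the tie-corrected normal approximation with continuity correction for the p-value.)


Step 1: Combine and sort all 15 observations; assign midranks.
sorted (value, group): (6,X), (7,Y), (8,X), (10,Y), (11,X), (12,Y), (15,Y), (18,X), (20,X), (21,Y), (24,Y), (25,X), (26,Y), (27,X), (27,Y)
ranks: 6->1, 7->2, 8->3, 10->4, 11->5, 12->6, 15->7, 18->8, 20->9, 21->10, 24->11, 25->12, 26->13, 27->14.5, 27->14.5
Step 2: Rank sum for X: R1 = 1 + 3 + 5 + 8 + 9 + 12 + 14.5 = 52.5.
Step 3: U_X = R1 - n1(n1+1)/2 = 52.5 - 7*8/2 = 52.5 - 28 = 24.5.
       U_Y = n1*n2 - U_X = 56 - 24.5 = 31.5.
Step 4: Ties are present, so use the tie-corrected normal approximation (with continuity correction) for the p-value.
Step 5: p-value = 0.728221; compare to alpha = 0.05. fail to reject H0.

U_X = 24.5, p = 0.728221, fail to reject H0 at alpha = 0.05.


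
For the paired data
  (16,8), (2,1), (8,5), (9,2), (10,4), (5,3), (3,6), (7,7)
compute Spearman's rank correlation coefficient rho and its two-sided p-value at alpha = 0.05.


Step 1: Rank x and y separately (midranks; no ties here).
rank(x): 16->8, 2->1, 8->5, 9->6, 10->7, 5->3, 3->2, 7->4
rank(y): 8->8, 1->1, 5->5, 2->2, 4->4, 3->3, 6->6, 7->7
Step 2: d_i = R_x(i) - R_y(i); compute d_i^2.
  (8-8)^2=0, (1-1)^2=0, (5-5)^2=0, (6-2)^2=16, (7-4)^2=9, (3-3)^2=0, (2-6)^2=16, (4-7)^2=9
sum(d^2) = 50.
Step 3: rho = 1 - 6*50 / (8*(8^2 - 1)) = 1 - 300/504 = 0.404762.
Step 4: Under H0, t = rho * sqrt((n-2)/(1-rho^2)) = 1.0842 ~ t(6).
Step 5: Two-sided p-value from the t-distribution with 6 df = 0.319889.
Step 6: alpha = 0.05. fail to reject H0.

rho = 0.4048, p = 0.319889, fail to reject H0 at alpha = 0.05.


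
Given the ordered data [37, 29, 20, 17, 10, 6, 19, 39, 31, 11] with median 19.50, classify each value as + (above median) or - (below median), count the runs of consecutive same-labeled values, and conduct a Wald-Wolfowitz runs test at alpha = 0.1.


Step 1: Compute median = 19.50; label A = above, B = below.
Labels in order: AAABBBBAAB  (n_A = 5, n_B = 5)
Step 2: Count runs R = 4.
Step 3: Under H0 (random ordering), E[R] = 2*n_A*n_B/(n_A+n_B) + 1 = 2*5*5/10 + 1 = 6.0000.
        Var[R] = 2*n_A*n_B*(2*n_A*n_B - n_A - n_B) / ((n_A+n_B)^2 * (n_A+n_B-1)) = 2000/900 = 2.2222.
        SD[R] = 1.4907.
Step 4: Continuity-corrected z = (R + 0.5 - E[R]) / SD[R] = (4 + 0.5 - 6.0000) / 1.4907 = -1.0062.
Step 5: Two-sided p-value via normal approximation = 2*(1 - Phi(|z|)) = 0.314305.
Step 6: alpha = 0.1. fail to reject H0.

R = 4, z = -1.0062, p = 0.314305, fail to reject H0.


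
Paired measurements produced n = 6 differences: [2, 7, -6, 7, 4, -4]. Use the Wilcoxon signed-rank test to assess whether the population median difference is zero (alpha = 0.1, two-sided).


Step 1: Drop any zero differences (none here) and take |d_i|.
|d| = [2, 7, 6, 7, 4, 4]
Step 2: Midrank |d_i| (ties get averaged ranks).
ranks: |2|->1, |7|->5.5, |6|->4, |7|->5.5, |4|->2.5, |4|->2.5
Step 3: Attach original signs; sum ranks with positive sign and with negative sign.
W+ = 1 + 5.5 + 5.5 + 2.5 = 14.5
W- = 4 + 2.5 = 6.5
(Check: W+ + W- = 21 should equal n(n+1)/2 = 21.)
Step 4: Test statistic W = min(W+, W-) = 6.5.
Step 5: Ties in |d|, so use the tie-corrected normal approximation.
        E[W] = n(n+1)/4 = 6*7/4 = 10.5.
        Tie groups: |d|=4 (t=2), |d|=7 (t=2); sum(t^3 - t) = 12.
        Var[W] = n(n+1)(2n+1)/24 - sum(t^3-t)/48 = 546/24 - 12/48 = 22.5.
        z = (W - E[W]) / sqrt(Var[W]) = (6.5 - 10.5) / 4.7434 = -0.8433.
        Two-sided p = 2*Phi(z) = 0.399075.
Step 6: alpha = 0.1. fail to reject H0.

W+ = 14.5, W- = 6.5, W = min = 6.5, p = 0.399075, fail to reject H0.


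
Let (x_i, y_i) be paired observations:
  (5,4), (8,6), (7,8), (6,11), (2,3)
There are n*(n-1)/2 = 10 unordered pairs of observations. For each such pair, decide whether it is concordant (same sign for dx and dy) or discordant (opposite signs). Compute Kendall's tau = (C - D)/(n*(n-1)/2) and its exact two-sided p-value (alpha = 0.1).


Step 1: Enumerate the 10 unordered pairs (i,j) with i<j and classify each by sign(x_j-x_i) * sign(y_j-y_i).
  (1,2):dx=+3,dy=+2->C; (1,3):dx=+2,dy=+4->C; (1,4):dx=+1,dy=+7->C; (1,5):dx=-3,dy=-1->C
  (2,3):dx=-1,dy=+2->D; (2,4):dx=-2,dy=+5->D; (2,5):dx=-6,dy=-3->C; (3,4):dx=-1,dy=+3->D
  (3,5):dx=-5,dy=-5->C; (4,5):dx=-4,dy=-8->C
Step 2: C = 7, D = 3, total pairs = 10.
Step 3: tau = (C - D)/(n(n-1)/2) = (7 - 3)/10 = 0.400000.
Step 4: Exact two-sided p-value (enumerate n! = 120 permutations of y under H0): p = 0.483333.
Step 5: alpha = 0.1. fail to reject H0.

tau_b = 0.4000 (C=7, D=3), p = 0.483333, fail to reject H0.


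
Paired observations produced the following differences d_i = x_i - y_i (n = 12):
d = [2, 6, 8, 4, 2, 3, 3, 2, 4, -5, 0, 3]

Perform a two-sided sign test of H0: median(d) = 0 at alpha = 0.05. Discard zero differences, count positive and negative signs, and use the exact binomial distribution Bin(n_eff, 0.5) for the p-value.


Step 1: Discard zero differences. Original n = 12; n_eff = number of nonzero differences = 11.
Nonzero differences (with sign): +2, +6, +8, +4, +2, +3, +3, +2, +4, -5, +3
Step 2: Count signs: positive = 10, negative = 1.
Step 3: Under H0: P(positive) = 0.5, so the number of positives S ~ Bin(11, 0.5).
Step 4: Two-sided exact p-value = sum of Bin(11,0.5) probabilities at or below the observed probability = 0.011719.
Step 5: alpha = 0.05. reject H0.

n_eff = 11, pos = 10, neg = 1, p = 0.011719, reject H0.


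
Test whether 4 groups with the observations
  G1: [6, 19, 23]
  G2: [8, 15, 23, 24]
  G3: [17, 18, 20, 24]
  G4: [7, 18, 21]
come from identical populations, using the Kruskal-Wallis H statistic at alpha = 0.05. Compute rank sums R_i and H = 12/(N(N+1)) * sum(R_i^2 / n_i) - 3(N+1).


Step 1: Combine all N = 14 observations and assign midranks.
sorted (value, group, rank): (6,G1,1), (7,G4,2), (8,G2,3), (15,G2,4), (17,G3,5), (18,G3,6.5), (18,G4,6.5), (19,G1,8), (20,G3,9), (21,G4,10), (23,G1,11.5), (23,G2,11.5), (24,G2,13.5), (24,G3,13.5)
Step 2: Sum ranks within each group.
R_1 = 20.5 (n_1 = 3)
R_2 = 32 (n_2 = 4)
R_3 = 34 (n_3 = 4)
R_4 = 18.5 (n_4 = 3)
Step 3: H = 12/(N(N+1)) * sum(R_i^2/n_i) - 3(N+1)
     = 12/(14*15) * (20.5^2/3 + 32^2/4 + 34^2/4 + 18.5^2/3) - 3*15
     = 0.057143 * 799.167 - 45
     = 0.666667.
Step 4: Ties present; correction factor C = 1 - 18/(14^3 - 14) = 0.993407. Corrected H = 0.666667 / 0.993407 = 0.671091.
Step 5: Under H0, H ~ chi^2(3); p-value = 0.879982.
Step 6: alpha = 0.05. fail to reject H0.

H = 0.6711, df = 3, p = 0.879982, fail to reject H0.


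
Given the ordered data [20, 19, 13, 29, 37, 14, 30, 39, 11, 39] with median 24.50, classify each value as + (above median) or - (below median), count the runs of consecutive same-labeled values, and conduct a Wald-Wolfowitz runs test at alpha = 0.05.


Step 1: Compute median = 24.50; label A = above, B = below.
Labels in order: BBBAABAABA  (n_A = 5, n_B = 5)
Step 2: Count runs R = 6.
Step 3: Under H0 (random ordering), E[R] = 2*n_A*n_B/(n_A+n_B) + 1 = 2*5*5/10 + 1 = 6.0000.
        Var[R] = 2*n_A*n_B*(2*n_A*n_B - n_A - n_B) / ((n_A+n_B)^2 * (n_A+n_B-1)) = 2000/900 = 2.2222.
        SD[R] = 1.4907.
Step 4: R = E[R], so z = 0 with no continuity correction.
Step 5: Two-sided p-value via normal approximation = 2*(1 - Phi(|z|)) = 1.000000.
Step 6: alpha = 0.05. fail to reject H0.

R = 6, z = 0.0000, p = 1.000000, fail to reject H0.


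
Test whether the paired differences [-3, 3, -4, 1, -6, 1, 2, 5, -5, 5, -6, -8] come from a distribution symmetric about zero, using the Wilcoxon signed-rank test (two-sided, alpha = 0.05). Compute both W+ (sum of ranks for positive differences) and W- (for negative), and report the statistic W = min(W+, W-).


Step 1: Drop any zero differences (none here) and take |d_i|.
|d| = [3, 3, 4, 1, 6, 1, 2, 5, 5, 5, 6, 8]
Step 2: Midrank |d_i| (ties get averaged ranks).
ranks: |3|->4.5, |3|->4.5, |4|->6, |1|->1.5, |6|->10.5, |1|->1.5, |2|->3, |5|->8, |5|->8, |5|->8, |6|->10.5, |8|->12
Step 3: Attach original signs; sum ranks with positive sign and with negative sign.
W+ = 4.5 + 1.5 + 1.5 + 3 + 8 + 8 = 26.5
W- = 4.5 + 6 + 10.5 + 8 + 10.5 + 12 = 51.5
(Check: W+ + W- = 78 should equal n(n+1)/2 = 78.)
Step 4: Test statistic W = min(W+, W-) = 26.5.
Step 5: Ties in |d|, so use the tie-corrected normal approximation.
        E[W] = n(n+1)/4 = 12*13/4 = 39.
        Tie groups: |d|=1 (t=2), |d|=3 (t=2), |d|=5 (t=3), |d|=6 (t=2); sum(t^3 - t) = 42.
        Var[W] = n(n+1)(2n+1)/24 - sum(t^3-t)/48 = 3900/24 - 42/48 = 161.625.
        z = (W - E[W]) / sqrt(Var[W]) = (26.5 - 39) / 12.7132 = -0.9832.
        Two-sided p = 2*Phi(z) = 0.325494.
Step 6: alpha = 0.05. fail to reject H0.

W+ = 26.5, W- = 51.5, W = min = 26.5, p = 0.325494, fail to reject H0.


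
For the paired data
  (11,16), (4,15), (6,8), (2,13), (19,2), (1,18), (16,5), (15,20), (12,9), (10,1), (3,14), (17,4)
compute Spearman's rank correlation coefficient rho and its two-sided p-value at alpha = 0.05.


Step 1: Rank x and y separately (midranks; no ties here).
rank(x): 11->7, 4->4, 6->5, 2->2, 19->12, 1->1, 16->10, 15->9, 12->8, 10->6, 3->3, 17->11
rank(y): 16->10, 15->9, 8->5, 13->7, 2->2, 18->11, 5->4, 20->12, 9->6, 1->1, 14->8, 4->3
Step 2: d_i = R_x(i) - R_y(i); compute d_i^2.
  (7-10)^2=9, (4-9)^2=25, (5-5)^2=0, (2-7)^2=25, (12-2)^2=100, (1-11)^2=100, (10-4)^2=36, (9-12)^2=9, (8-6)^2=4, (6-1)^2=25, (3-8)^2=25, (11-3)^2=64
sum(d^2) = 422.
Step 3: rho = 1 - 6*422 / (12*(12^2 - 1)) = 1 - 2532/1716 = -0.475524.
Step 4: Under H0, t = rho * sqrt((n-2)/(1-rho^2)) = -1.7094 ~ t(10).
Step 5: Two-sided p-value from the t-distribution with 10 df = 0.118176.
Step 6: alpha = 0.05. fail to reject H0.

rho = -0.4755, p = 0.118176, fail to reject H0 at alpha = 0.05.


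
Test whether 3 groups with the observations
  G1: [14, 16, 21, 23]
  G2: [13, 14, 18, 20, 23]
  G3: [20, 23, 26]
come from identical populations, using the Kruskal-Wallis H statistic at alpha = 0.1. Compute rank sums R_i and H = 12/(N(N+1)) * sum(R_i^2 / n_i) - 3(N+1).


Step 1: Combine all N = 12 observations and assign midranks.
sorted (value, group, rank): (13,G2,1), (14,G1,2.5), (14,G2,2.5), (16,G1,4), (18,G2,5), (20,G2,6.5), (20,G3,6.5), (21,G1,8), (23,G1,10), (23,G2,10), (23,G3,10), (26,G3,12)
Step 2: Sum ranks within each group.
R_1 = 24.5 (n_1 = 4)
R_2 = 25 (n_2 = 5)
R_3 = 28.5 (n_3 = 3)
Step 3: H = 12/(N(N+1)) * sum(R_i^2/n_i) - 3(N+1)
     = 12/(12*13) * (24.5^2/4 + 25^2/5 + 28.5^2/3) - 3*13
     = 0.076923 * 545.812 - 39
     = 2.985577.
Step 4: Ties present; correction factor C = 1 - 36/(12^3 - 12) = 0.979021. Corrected H = 2.985577 / 0.979021 = 3.049554.
Step 5: Under H0, H ~ chi^2(2); p-value = 0.217670.
Step 6: alpha = 0.1. fail to reject H0.

H = 3.0496, df = 2, p = 0.217670, fail to reject H0.


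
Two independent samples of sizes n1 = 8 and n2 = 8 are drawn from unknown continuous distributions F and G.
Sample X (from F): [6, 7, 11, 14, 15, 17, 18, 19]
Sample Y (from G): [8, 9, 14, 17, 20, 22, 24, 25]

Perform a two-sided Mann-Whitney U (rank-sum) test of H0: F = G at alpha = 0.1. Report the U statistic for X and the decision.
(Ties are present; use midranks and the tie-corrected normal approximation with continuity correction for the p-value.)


Step 1: Combine and sort all 16 observations; assign midranks.
sorted (value, group): (6,X), (7,X), (8,Y), (9,Y), (11,X), (14,X), (14,Y), (15,X), (17,X), (17,Y), (18,X), (19,X), (20,Y), (22,Y), (24,Y), (25,Y)
ranks: 6->1, 7->2, 8->3, 9->4, 11->5, 14->6.5, 14->6.5, 15->8, 17->9.5, 17->9.5, 18->11, 19->12, 20->13, 22->14, 24->15, 25->16
Step 2: Rank sum for X: R1 = 1 + 2 + 5 + 6.5 + 8 + 9.5 + 11 + 12 = 55.
Step 3: U_X = R1 - n1(n1+1)/2 = 55 - 8*9/2 = 55 - 36 = 19.
       U_Y = n1*n2 - U_X = 64 - 19 = 45.
Step 4: Ties are present, so use the tie-corrected normal approximation (with continuity correction) for the p-value.
Step 5: p-value = 0.188612; compare to alpha = 0.1. fail to reject H0.

U_X = 19, p = 0.188612, fail to reject H0 at alpha = 0.1.


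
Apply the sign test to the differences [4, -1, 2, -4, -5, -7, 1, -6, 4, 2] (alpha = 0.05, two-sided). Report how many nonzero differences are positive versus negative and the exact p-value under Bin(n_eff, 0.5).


Step 1: Discard zero differences. Original n = 10; n_eff = number of nonzero differences = 10.
Nonzero differences (with sign): +4, -1, +2, -4, -5, -7, +1, -6, +4, +2
Step 2: Count signs: positive = 5, negative = 5.
Step 3: Under H0: P(positive) = 0.5, so the number of positives S ~ Bin(10, 0.5).
Step 4: Two-sided exact p-value = sum of Bin(10,0.5) probabilities at or below the observed probability = 1.000000.
Step 5: alpha = 0.05. fail to reject H0.

n_eff = 10, pos = 5, neg = 5, p = 1.000000, fail to reject H0.


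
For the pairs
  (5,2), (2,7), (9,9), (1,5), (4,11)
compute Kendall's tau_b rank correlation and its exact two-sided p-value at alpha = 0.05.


Step 1: Enumerate the 10 unordered pairs (i,j) with i<j and classify each by sign(x_j-x_i) * sign(y_j-y_i).
  (1,2):dx=-3,dy=+5->D; (1,3):dx=+4,dy=+7->C; (1,4):dx=-4,dy=+3->D; (1,5):dx=-1,dy=+9->D
  (2,3):dx=+7,dy=+2->C; (2,4):dx=-1,dy=-2->C; (2,5):dx=+2,dy=+4->C; (3,4):dx=-8,dy=-4->C
  (3,5):dx=-5,dy=+2->D; (4,5):dx=+3,dy=+6->C
Step 2: C = 6, D = 4, total pairs = 10.
Step 3: tau = (C - D)/(n(n-1)/2) = (6 - 4)/10 = 0.200000.
Step 4: Exact two-sided p-value (enumerate n! = 120 permutations of y under H0): p = 0.816667.
Step 5: alpha = 0.05. fail to reject H0.

tau_b = 0.2000 (C=6, D=4), p = 0.816667, fail to reject H0.


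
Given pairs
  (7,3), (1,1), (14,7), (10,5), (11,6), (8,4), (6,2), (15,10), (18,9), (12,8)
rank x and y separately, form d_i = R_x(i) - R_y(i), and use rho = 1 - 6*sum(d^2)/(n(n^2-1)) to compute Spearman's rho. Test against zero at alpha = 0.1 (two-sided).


Step 1: Rank x and y separately (midranks; no ties here).
rank(x): 7->3, 1->1, 14->8, 10->5, 11->6, 8->4, 6->2, 15->9, 18->10, 12->7
rank(y): 3->3, 1->1, 7->7, 5->5, 6->6, 4->4, 2->2, 10->10, 9->9, 8->8
Step 2: d_i = R_x(i) - R_y(i); compute d_i^2.
  (3-3)^2=0, (1-1)^2=0, (8-7)^2=1, (5-5)^2=0, (6-6)^2=0, (4-4)^2=0, (2-2)^2=0, (9-10)^2=1, (10-9)^2=1, (7-8)^2=1
sum(d^2) = 4.
Step 3: rho = 1 - 6*4 / (10*(10^2 - 1)) = 1 - 24/990 = 0.975758.
Step 4: Under H0, t = rho * sqrt((n-2)/(1-rho^2)) = 12.6105 ~ t(8).
Step 5: Two-sided p-value from the t-distribution with 8 df = 0.000001.
Step 6: alpha = 0.1. reject H0.

rho = 0.9758, p = 0.000001, reject H0 at alpha = 0.1.
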